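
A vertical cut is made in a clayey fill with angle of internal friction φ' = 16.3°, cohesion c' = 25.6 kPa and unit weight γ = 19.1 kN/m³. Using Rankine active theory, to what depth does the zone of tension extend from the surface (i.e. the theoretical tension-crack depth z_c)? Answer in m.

K_a = tan²(45° − 16.3°/2) = 0.5617; √K_a = 0.7495.
The active pressure is zero where K_a γ z = 2c√K_a, so z_c = 2c/(γ√K_a) = 2×25.6/(19.1×0.7495) = 3.577 m.

3.58 m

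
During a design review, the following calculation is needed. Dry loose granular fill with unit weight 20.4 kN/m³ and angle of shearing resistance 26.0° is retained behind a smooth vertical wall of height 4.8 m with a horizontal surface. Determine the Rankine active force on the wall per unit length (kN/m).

91.8 kN/m

K_a = tan²(45° − φ/2) = 0.3905.
P_a = ½ K_a γ H² = 0.5 × 0.3905 × 20.4 × 4.8² = 91.76 kN/m.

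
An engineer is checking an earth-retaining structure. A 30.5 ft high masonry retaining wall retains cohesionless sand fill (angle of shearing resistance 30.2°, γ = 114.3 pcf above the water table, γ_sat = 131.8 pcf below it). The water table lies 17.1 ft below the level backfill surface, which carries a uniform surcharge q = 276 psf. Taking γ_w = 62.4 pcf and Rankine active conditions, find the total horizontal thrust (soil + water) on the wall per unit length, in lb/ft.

24600 lb/ft

K_a = tan²(45° − φ/2) = 0.3307.
γ' = 131.8 − 62.4 = 69.40 pcf. h₂ = H − d_w = 13.4 ft.
σ'_h: at surface K_a·q = 91.26; at WT K_a(q+γd_w) = 737.5; at base K_a(q+γd_w+γ'h₂) = 1045 psf.
P₁ = ½(91.26+737.5)×17.1 = 7086; P₂ = ½(737.5+1045)×13.4 = 11940; P_w = ½γ_w h₂² = 5602.
Total = 7086+11940+5602 = 24630 lb/ft.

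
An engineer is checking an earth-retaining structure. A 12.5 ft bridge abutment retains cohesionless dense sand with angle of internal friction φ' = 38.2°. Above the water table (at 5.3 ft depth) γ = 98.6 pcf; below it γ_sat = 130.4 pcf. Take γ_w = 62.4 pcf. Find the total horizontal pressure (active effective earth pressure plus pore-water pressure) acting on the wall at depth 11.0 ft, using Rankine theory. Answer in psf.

570 psf

K_a = (1 − sin φ)/(1 + sin φ) = 0.2358.
γ' = 130.4 − 62.4 = 68.00 pcf.
Effective vertical stress at 11.0 ft: σ'_v = 98.6×5.3 + 68.00×5.70 = 910.2 psf.
σ'_h = K_a σ'_v = 0.2358 × 910.2 = 214.6 psf; u = γ_w × 5.70 = 355.7 psf.
Total σ_h = 214.6 + 355.7 = 570.3 psf.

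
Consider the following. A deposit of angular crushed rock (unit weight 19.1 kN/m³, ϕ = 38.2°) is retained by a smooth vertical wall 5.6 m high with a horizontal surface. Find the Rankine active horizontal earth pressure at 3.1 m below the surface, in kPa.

K_a = (1 − sin φ)/(1 + sin φ) = 0.2358.
σ_h = K_a γ z = 0.2358 × 19.1 × 3.1 = 13.96 kPa.

14.0 kPa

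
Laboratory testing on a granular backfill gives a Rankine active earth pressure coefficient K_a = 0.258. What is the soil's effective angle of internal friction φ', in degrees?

K_a = tan²(45° − φ/2) ⇒ 45° − φ/2 = arctan(√0.258) = 26.93°.
φ = 2(45° − 26.93°) = 36.14°.

36.1°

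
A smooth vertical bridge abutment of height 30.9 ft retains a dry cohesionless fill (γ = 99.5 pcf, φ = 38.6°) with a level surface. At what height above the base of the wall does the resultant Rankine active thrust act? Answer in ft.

10.3 ft

K_a = 0.2316.
The pressure distribution is triangular, so the resultant acts at H/3 above the base = 30.9/3 = 10.30 ft.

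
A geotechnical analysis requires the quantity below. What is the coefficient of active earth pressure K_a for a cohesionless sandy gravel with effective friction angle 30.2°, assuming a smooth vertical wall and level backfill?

0.331

K_a = (1 − sin φ)/(1 + sin φ) = (1 − sin 30.2°)/(1 + sin 30.2°) = 0.3307.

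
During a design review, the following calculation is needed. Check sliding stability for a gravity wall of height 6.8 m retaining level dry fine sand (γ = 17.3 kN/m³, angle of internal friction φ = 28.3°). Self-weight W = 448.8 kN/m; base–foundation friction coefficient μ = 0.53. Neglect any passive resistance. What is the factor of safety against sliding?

K_a = tan²(45° − 28.3°/2) = 0.3568.
P_a = ½K_aγH² = 0.5×0.3568×17.3×6.8² = 142.7 kN/m, acting at H/3 = 2.267 m above the base.
FS_sliding = μW / P_a = 0.53×448.8 / 142.7 = 1.667.

1.67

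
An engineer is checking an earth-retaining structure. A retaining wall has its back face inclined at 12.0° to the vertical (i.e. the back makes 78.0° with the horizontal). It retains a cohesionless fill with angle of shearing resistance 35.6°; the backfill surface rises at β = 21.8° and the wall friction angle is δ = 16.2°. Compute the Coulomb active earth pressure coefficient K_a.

0.464

K_a = sin²(α+φ) / [sin²α · sin(α−δ) · (1 + √{sin(φ+δ)sin(φ−β) / (sin(α−δ)sin(α+β))})²].
With α = 78.0°, φ = 35.6°, δ = 16.2°, β = 21.8°: K_a = 0.4643.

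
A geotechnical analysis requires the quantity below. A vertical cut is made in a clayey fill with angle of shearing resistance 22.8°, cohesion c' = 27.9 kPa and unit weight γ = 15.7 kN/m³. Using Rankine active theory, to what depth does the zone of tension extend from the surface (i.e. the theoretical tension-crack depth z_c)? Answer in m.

5.35 m

K_a = tan²(45° − 22.8°/2) = 0.4414; √K_a = 0.6644.
The active pressure is zero where K_a γ z = 2c√K_a, so z_c = 2c/(γ√K_a) = 2×27.9/(15.7×0.6644) = 5.349 m.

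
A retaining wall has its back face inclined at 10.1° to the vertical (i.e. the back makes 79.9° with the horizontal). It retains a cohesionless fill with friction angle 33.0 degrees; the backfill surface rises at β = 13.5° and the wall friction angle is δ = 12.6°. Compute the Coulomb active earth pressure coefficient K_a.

0.417

K_a = sin²(α+φ) / [sin²α · sin(α−δ) · (1 + √{sin(φ+δ)sin(φ−β) / (sin(α−δ)sin(α+β))})²].
With α = 79.9°, φ = 33.0°, δ = 12.6°, β = 13.5°: K_a = 0.4168.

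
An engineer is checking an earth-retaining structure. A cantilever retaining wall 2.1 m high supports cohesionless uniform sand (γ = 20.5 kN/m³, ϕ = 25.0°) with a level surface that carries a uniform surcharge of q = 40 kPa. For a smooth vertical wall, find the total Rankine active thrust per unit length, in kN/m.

52.4 kN/m

K_a = tan²(45° − φ/2) = 0.4059.
Soil triangle: ½ K_a γ H² = 0.5×0.4059×20.5×2.1² = 18.35 kN/m.
Surcharge rectangle: K_a q H = 0.4059×40×2.1 = 34.09 kN/m.
Total = 18.35 + 34.09 = 52.44 kN/m.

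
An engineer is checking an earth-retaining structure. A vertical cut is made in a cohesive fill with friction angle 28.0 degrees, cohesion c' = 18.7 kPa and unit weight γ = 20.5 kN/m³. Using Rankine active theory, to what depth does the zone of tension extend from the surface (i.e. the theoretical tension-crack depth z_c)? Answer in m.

3.04 m

K_a = tan²(45° − 28.0°/2) = 0.3610; √K_a = 0.6009.
The active pressure is zero where K_a γ z = 2c√K_a, so z_c = 2c/(γ√K_a) = 2×18.7/(20.5×0.6009) = 3.036 m.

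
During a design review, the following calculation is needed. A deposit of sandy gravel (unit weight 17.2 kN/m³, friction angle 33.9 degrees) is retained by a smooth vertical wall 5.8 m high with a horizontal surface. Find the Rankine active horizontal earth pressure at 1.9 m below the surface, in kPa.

K_a = (1 − sin φ)/(1 + sin φ) = 0.2839.
σ_h = K_a γ z = 0.2839 × 17.2 × 1.9 = 9.278 kPa.

9.28 kPa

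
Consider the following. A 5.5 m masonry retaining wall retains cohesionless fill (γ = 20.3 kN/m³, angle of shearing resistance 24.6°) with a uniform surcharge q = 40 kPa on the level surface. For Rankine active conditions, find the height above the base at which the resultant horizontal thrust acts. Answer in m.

2.22 m

K_a = 0.4121.
Triangular part P₁ = ½K_aγH² = 126.5 at H/3 = 1.833 m; rectangular part P₂ = K_a q H = 90.67 at H/2 = 2.750 m.
ȳ = (P₁·1.833 + P₂·2.750)/(P₁+P₂) = 2.216 m.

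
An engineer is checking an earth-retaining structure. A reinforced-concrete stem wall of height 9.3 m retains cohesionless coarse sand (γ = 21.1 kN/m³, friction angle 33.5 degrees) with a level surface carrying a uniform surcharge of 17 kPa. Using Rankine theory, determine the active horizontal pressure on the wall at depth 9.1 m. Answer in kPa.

K_a = (1 − sin φ)/(1 + sin φ) = 0.2887.
σ_v = γz + q = 21.1 × 9.1 + 17 = 209.0 kPa.
σ_h = K_a σ_v = 0.2887 × 209.0 = 60.34 kPa.

60.3 kPa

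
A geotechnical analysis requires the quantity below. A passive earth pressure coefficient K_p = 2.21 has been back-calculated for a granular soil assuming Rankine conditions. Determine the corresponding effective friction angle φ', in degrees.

22.1°

K_p = (1+sin φ)/(1−sin φ) ⇒ sin φ = (K_p − 1)/(K_p + 1) = 0.3769.
φ = arcsin(0.3769) = 22.14°.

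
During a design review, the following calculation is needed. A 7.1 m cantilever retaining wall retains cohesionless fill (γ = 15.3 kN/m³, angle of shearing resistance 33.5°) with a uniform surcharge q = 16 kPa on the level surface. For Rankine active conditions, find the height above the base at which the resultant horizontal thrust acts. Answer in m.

2.64 m

K_a = 0.2887.
Triangular part P₁ = ½K_aγH² = 111.3 at H/3 = 2.367 m; rectangular part P₂ = K_a q H = 32.80 at H/2 = 3.550 m.
ȳ = (P₁·2.367 + P₂·3.550)/(P₁+P₂) = 2.636 m.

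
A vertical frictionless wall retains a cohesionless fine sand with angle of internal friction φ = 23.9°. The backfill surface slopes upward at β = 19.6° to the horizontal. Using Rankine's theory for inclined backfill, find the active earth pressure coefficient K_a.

K_a = cos β · (cos β − √(cos²β − cos²φ)) / (cos β + √(cos²β − cos²φ)).
cos β = 0.9421, cos φ = 0.9143, √(cos²β − cos²φ) = 0.2272.
K_a = 0.9421 × (0.9421 − 0.2272)/(0.9421 + 0.2272) = 0.5760.

0.576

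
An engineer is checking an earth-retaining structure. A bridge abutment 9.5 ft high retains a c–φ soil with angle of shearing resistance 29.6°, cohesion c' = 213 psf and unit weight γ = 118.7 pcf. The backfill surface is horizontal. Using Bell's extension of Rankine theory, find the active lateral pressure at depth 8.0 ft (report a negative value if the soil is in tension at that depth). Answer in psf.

K_a = (1 − sin φ)/(1 + sin φ) = 0.3387.
σ_a = K_a γ z − 2c√K_a = 0.3387×118.7×8.0 − 2×213×0.5820 = 73.73 psf.

73.7 psf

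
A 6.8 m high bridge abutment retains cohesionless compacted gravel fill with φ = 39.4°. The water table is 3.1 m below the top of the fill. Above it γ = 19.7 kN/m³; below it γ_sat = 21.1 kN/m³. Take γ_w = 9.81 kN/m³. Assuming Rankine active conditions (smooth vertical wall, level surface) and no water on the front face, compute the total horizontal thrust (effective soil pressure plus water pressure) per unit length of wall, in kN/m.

K_a = tan²(45° − φ/2) = 0.2234.
γ' = 21.1 − 9.81 = 11.29 kN/m³. Depth below WT = 3.7 m.
σ'_h at WT = K_a γ d_w = 13.65 kPa; at base = 13.65 + K_a γ' × 3.7 = 22.98 kPa.
P₁ (0–3.1 m) = ½×13.65×3.1 = 21.15. P₂ (3.1–6.8 m) = ½(13.65+22.98)×3.7 = 67.76.
P_w = ½ γ_w h₂² = 0.5×9.81×3.7² = 67.15. Total = 21.15+67.76+67.15 = 156.1 kN/m.

156 kN/m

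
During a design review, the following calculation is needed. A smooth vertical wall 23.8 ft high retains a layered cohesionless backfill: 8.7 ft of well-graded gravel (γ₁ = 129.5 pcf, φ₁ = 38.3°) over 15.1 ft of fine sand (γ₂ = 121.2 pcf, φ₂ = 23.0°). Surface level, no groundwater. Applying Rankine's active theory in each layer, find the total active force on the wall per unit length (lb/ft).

K_a1 = tan²(45°−38.3°/2) = 0.2347; K_a2 = tan²(45°−23.0°/2) = 0.4381.
Layer 1: σ at base = K_a1 γ₁ h₁ = 264.5 psf; P₁ = ½×264.5×8.7 = 1150.
Layer 2: σ_v at top = γ₁h₁ = 1127; σ_h top = K_a2×1127 = 493.6; σ_h base = K_a2×(1127+121.2×15.1) = 1295.
P₂ = ½(493.6+1295)×15.1 = 13510. Total P_a = 1150+13510 = 14660 lb/ft.

14700 lb/ft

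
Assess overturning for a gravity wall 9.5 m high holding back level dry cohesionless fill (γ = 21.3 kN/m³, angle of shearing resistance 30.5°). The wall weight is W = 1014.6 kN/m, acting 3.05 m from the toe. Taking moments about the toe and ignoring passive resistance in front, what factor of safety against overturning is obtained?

K_a = tan²(45° − 30.5°/2) = 0.3267.
P_a = ½K_aγH² = 0.5×0.3267×21.3×9.5² = 314.0 kN/m, acting at H/3 = 3.167 m above the base.
Overturning moment M_o = P_a × H/3 = 314.0 × 3.167 = 994.3.
Resisting moment M_r = W × 3.05 = 1014.6 × 3.05 = 3095.
FS_overturning = M_r/M_o = 3095/994.3 = 3.112.

3.11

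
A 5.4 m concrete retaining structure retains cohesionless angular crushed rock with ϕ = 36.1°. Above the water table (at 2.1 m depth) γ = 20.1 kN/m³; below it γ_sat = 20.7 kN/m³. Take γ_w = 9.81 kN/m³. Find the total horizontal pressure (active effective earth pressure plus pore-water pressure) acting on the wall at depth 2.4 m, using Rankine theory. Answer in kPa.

K_a = (1 − sin φ)/(1 + sin φ) = 0.2585.
γ' = 20.7 − 9.81 = 10.89 kN/m³.
Effective vertical stress at 2.4 m: σ'_v = 20.1×2.1 + 10.89×0.300 = 45.48 kPa.
σ'_h = K_a σ'_v = 0.2585 × 45.48 = 11.76 kPa; u = γ_w × 0.300 = 2.943 kPa.
Total σ_h = 11.76 + 2.943 = 14.70 kPa.

14.7 kPa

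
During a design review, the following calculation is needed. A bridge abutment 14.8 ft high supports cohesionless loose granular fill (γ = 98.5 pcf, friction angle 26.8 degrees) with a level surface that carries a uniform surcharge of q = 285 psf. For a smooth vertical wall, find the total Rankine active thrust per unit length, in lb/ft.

K_a = tan²(45° − φ/2) = 0.3785.
Soil triangle: ½ K_a γ H² = 0.5×0.3785×98.5×14.8² = 4083 lb/ft.
Surcharge rectangle: K_a q H = 0.3785×285×14.8 = 1596 lb/ft.
Total = 4083 + 1596 = 5679 lb/ft.

5680 lb/ft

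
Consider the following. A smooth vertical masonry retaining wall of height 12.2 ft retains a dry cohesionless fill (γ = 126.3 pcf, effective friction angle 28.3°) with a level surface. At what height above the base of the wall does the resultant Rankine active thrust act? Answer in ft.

K_a = 0.3568.
The pressure distribution is triangular, so the resultant acts at H/3 above the base = 12.2/3 = 4.067 ft.

4.07 ft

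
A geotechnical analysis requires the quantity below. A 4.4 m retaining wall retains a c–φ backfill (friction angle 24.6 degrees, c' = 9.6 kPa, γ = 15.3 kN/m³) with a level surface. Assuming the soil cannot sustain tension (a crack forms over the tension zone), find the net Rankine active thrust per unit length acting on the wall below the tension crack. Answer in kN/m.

18.9 kN/m

K_a = 0.4121; √K_a = 0.6420.
Tension-crack depth z_c = 2c/(γ√K_a) = 2×9.6/(15.3×0.6420) = 1.955 m.
σ_a at base = K_a γ H − 2c√K_a = 0.4121×15.3×4.4 − 2×9.6×0.6420 = 15.42 kPa.
P_a = ½ × 15.42 × (H − z_c) = 0.5×15.42×2.445 = 18.85 kN/m.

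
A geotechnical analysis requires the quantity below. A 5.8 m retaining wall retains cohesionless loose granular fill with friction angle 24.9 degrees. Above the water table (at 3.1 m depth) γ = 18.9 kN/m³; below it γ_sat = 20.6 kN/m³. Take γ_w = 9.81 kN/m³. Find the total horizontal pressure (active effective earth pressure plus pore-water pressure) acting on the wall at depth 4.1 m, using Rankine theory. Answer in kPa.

K_a = (1 − sin φ)/(1 + sin φ) = 0.4074.
γ' = 20.6 − 9.81 = 10.79 kN/m³.
Effective vertical stress at 4.1 m: σ'_v = 18.9×3.1 + 10.79×1.000 = 69.38 kPa.
σ'_h = K_a σ'_v = 0.4074 × 69.38 = 28.27 kPa; u = γ_w × 1.000 = 9.810 kPa.
Total σ_h = 28.27 + 9.810 = 38.08 kPa.

38.1 kPa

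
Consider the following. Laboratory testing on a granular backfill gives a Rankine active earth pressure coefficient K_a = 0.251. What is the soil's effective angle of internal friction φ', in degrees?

K_a = tan²(45° − φ/2) ⇒ 45° − φ/2 = arctan(√0.251) = 26.61°.
φ = 2(45° − 26.61°) = 36.78°.

36.8°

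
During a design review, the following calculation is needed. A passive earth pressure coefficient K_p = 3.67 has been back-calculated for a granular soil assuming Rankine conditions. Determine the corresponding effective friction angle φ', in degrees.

K_p = (1+sin φ)/(1−sin φ) ⇒ sin φ = (K_p − 1)/(K_p + 1) = 0.5717.
φ = arcsin(0.5717) = 34.87°.

34.9°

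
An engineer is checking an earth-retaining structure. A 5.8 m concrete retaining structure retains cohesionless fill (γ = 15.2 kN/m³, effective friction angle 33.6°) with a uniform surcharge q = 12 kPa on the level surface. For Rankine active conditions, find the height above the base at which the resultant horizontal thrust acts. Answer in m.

2.14 m

K_a = 0.2875.
Triangular part P₁ = ½K_aγH² = 73.50 at H/3 = 1.933 m; rectangular part P₂ = K_a q H = 20.01 at H/2 = 2.900 m.
ȳ = (P₁·1.933 + P₂·2.900)/(P₁+P₂) = 2.140 m.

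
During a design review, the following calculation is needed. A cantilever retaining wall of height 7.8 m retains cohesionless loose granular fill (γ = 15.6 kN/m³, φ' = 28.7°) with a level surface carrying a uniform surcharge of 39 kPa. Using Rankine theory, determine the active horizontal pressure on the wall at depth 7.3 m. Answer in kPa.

53.7 kPa

K_a = (1 − sin φ)/(1 + sin φ) = 0.3511.
σ_v = γz + q = 15.6 × 7.3 + 39 = 152.9 kPa.
σ_h = K_a σ_v = 0.3511 × 152.9 = 53.68 kPa.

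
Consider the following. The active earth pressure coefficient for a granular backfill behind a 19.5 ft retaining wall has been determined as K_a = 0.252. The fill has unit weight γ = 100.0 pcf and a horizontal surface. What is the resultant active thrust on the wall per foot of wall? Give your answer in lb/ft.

P = ½ K_a γ H² = 0.5 × 0.252 × 100.0 × 19.5² = 4791 lb/ft.

4790 lb/ft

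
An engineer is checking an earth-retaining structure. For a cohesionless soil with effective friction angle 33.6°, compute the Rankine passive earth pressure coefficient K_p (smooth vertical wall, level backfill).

3.48

K_p = (1 + sin φ)/(1 − sin φ) = tan²(45° + 33.6°/2) = 3.478.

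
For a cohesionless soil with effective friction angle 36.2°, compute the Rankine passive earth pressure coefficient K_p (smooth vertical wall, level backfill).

K_p = (1 + sin φ)/(1 − sin φ) = tan²(45° + 36.2°/2) = 3.885.

3.89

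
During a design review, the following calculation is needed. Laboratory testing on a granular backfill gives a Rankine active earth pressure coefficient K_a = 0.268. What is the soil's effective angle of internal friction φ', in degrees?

K_a = tan²(45° − φ/2) ⇒ 45° − φ/2 = arctan(√0.268) = 27.37°.
φ = 2(45° − 27.37°) = 35.26°.

35.3°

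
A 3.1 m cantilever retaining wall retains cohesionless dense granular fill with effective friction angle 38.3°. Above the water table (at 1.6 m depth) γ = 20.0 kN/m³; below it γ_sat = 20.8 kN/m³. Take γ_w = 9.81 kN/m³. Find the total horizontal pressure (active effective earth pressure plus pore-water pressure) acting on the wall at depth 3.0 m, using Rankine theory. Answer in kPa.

K_a = (1 − sin φ)/(1 + sin φ) = 0.2347.
γ' = 20.8 − 9.81 = 10.99 kN/m³.
Effective vertical stress at 3.0 m: σ'_v = 20.0×1.6 + 10.99×1.40 = 47.39 kPa.
σ'_h = K_a σ'_v = 0.2347 × 47.39 = 11.12 kPa; u = γ_w × 1.40 = 13.73 kPa.
Total σ_h = 11.12 + 13.73 = 24.86 kPa.

24.9 kPa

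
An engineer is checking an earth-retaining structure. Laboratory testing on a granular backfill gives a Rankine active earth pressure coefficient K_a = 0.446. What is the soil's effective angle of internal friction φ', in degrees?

K_a = tan²(45° − φ/2) ⇒ 45° − φ/2 = arctan(√0.446) = 33.74°.
φ = 2(45° − 33.74°) = 22.53°.

22.5°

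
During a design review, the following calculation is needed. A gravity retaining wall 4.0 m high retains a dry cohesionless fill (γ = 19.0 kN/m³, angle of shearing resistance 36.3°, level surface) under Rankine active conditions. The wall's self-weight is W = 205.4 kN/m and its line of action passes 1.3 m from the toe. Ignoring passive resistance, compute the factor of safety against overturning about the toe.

5.14

K_a = tan²(45° − 36.3°/2) = 0.2563.
P_a = ½K_aγH² = 0.5×0.2563×19.0×4.0² = 38.95 kN/m, acting at H/3 = 1.333 m above the base.
Overturning moment M_o = P_a × H/3 = 38.95 × 1.333 = 51.94.
Resisting moment M_r = W × 1.3 = 205.4 × 1.3 = 267.0.
FS_overturning = M_r/M_o = 267.0/51.94 = 5.141.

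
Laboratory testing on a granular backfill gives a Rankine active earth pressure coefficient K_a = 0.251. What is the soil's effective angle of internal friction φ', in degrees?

K_a = tan²(45° − φ/2) ⇒ 45° − φ/2 = arctan(√0.251) = 26.61°.
φ = 2(45° − 26.61°) = 36.78°.

36.8°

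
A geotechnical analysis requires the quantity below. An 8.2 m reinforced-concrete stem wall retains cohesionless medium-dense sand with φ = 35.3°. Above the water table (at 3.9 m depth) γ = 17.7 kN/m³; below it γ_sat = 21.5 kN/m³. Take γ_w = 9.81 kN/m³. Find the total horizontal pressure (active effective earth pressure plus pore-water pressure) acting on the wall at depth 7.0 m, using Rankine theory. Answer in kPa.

58.6 kPa

K_a = (1 − sin φ)/(1 + sin φ) = 0.2675.
γ' = 21.5 − 9.81 = 11.69 kN/m³.
Effective vertical stress at 7.0 m: σ'_v = 17.7×3.9 + 11.69×3.10 = 105.3 kPa.
σ'_h = K_a σ'_v = 0.2675 × 105.3 = 28.16 kPa; u = γ_w × 3.10 = 30.41 kPa.
Total σ_h = 28.16 + 30.41 = 58.57 kPa.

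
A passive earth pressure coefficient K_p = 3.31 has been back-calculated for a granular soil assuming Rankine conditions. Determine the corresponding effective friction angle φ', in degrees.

K_p = (1+sin φ)/(1−sin φ) ⇒ sin φ = (K_p − 1)/(K_p + 1) = 0.5360.
φ = arcsin(0.5360) = 32.41°.

32.4°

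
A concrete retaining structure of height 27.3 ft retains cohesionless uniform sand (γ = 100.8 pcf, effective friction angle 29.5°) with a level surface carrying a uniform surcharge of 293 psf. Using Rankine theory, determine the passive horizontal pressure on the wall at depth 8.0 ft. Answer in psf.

K_p = (1 + sin φ)/(1 − sin φ) = 2.940.
σ_v = γz + q = 100.8 × 8.0 + 293 = 1099 psf.
σ_h = K_p σ_v = 2.940 × 1099 = 3233 psf.

3230 psf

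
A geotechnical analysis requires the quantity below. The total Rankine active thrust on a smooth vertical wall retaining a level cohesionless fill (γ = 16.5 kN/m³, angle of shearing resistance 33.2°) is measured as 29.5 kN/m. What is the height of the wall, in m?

3.50 m

K_a = 0.2924. P_a = ½ K_a γ H² ⇒ H = √(2P_a/(K_a γ)).
H = √(2×29.5/(0.2924×16.5)) = 3.497 m.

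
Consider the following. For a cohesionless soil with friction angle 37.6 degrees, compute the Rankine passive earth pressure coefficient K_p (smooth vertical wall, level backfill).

K_p = (1 + sin φ)/(1 − sin φ) = tan²(45° + 37.6°/2) = 4.130.

4.13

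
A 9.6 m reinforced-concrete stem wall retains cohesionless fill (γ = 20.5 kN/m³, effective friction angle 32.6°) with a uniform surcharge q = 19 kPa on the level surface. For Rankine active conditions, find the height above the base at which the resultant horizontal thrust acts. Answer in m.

K_a = 0.2997.
Triangular part P₁ = ½K_aγH² = 283.1 at H/3 = 3.200 m; rectangular part P₂ = K_a q H = 54.67 at H/2 = 4.800 m.
ȳ = (P₁·3.200 + P₂·4.800)/(P₁+P₂) = 3.459 m.

3.46 m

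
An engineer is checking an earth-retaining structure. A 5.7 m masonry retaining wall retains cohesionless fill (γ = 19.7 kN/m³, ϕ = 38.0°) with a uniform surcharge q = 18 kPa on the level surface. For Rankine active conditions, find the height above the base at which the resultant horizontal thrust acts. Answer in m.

K_a = 0.2379.
Triangular part P₁ = ½K_aγH² = 76.13 at H/3 = 1.900 m; rectangular part P₂ = K_a q H = 24.41 at H/2 = 2.850 m.
ȳ = (P₁·1.900 + P₂·2.850)/(P₁+P₂) = 2.131 m.

2.13 m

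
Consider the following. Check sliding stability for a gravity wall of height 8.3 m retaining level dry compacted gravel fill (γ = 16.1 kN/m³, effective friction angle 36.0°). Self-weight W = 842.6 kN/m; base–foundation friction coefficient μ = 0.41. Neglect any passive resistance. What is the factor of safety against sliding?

K_a = tan²(45° − 36.0°/2) = 0.2596.
P_a = ½K_aγH² = 0.5×0.2596×16.1×8.3² = 144.0 kN/m, acting at H/3 = 2.767 m above the base.
FS_sliding = μW / P_a = 0.41×842.6 / 144.0 = 2.400.

2.40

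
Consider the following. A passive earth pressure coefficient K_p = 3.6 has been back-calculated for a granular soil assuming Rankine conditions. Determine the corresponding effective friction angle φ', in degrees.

K_p = (1+sin φ)/(1−sin φ) ⇒ sin φ = (K_p − 1)/(K_p + 1) = 0.5652.
φ = arcsin(0.5652) = 34.42°.

34.4°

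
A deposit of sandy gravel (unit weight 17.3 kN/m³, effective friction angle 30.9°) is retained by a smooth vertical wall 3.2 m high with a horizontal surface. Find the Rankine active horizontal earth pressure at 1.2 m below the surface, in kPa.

6.67 kPa

K_a = (1 − sin φ)/(1 + sin φ) = 0.3214.
σ_h = K_a γ z = 0.3214 × 17.3 × 1.2 = 6.672 kPa.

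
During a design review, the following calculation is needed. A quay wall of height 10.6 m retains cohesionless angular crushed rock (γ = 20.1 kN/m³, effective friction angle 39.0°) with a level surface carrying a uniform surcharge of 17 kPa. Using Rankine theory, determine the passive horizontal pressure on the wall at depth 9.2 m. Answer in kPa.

K_p = (1 + sin φ)/(1 − sin φ) = 4.395.
σ_v = γz + q = 20.1 × 9.2 + 17 = 201.9 kPa.
σ_h = K_p σ_v = 4.395 × 201.9 = 887.5 kPa.

888 kPa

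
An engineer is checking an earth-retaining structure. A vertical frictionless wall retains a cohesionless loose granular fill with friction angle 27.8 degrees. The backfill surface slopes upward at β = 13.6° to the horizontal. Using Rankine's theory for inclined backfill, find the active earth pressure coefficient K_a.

0.402

K_a = cos β · (cos β − √(cos²β − cos²φ)) / (cos β + √(cos²β − cos²φ)).
cos β = 0.9720, cos φ = 0.8846, √(cos²β − cos²φ) = 0.4028.
K_a = 0.9720 × (0.9720 − 0.4028)/(0.9720 + 0.4028) = 0.4024.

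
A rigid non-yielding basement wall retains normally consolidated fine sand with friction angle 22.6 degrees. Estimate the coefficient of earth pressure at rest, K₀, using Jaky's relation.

K₀ = 1 − sin φ' = 1 − sin 22.6° = 0.6157.

0.616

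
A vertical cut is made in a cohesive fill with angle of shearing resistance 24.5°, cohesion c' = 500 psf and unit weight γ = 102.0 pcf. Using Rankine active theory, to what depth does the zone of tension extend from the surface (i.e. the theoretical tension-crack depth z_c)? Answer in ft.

K_a = tan²(45° − 24.5°/2) = 0.4137; √K_a = 0.6432.
The active pressure is zero where K_a γ z = 2c√K_a, so z_c = 2c/(γ√K_a) = 2×500/(102.0×0.6432) = 15.24 ft.

15.2 ft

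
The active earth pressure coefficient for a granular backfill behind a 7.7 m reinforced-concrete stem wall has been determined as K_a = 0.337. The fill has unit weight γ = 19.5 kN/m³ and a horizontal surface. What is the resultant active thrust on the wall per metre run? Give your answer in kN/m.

195 kN/m

P = ½ K_a γ H² = 0.5 × 0.337 × 19.5 × 7.7² = 194.8 kN/m.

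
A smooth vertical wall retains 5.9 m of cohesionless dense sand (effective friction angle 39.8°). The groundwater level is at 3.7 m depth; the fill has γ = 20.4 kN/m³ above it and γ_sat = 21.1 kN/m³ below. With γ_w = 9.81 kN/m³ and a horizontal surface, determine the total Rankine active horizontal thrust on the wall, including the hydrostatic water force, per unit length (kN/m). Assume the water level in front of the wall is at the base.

96.8 kN/m

K_a = tan²(45° − φ/2) = 0.2194.
γ' = 21.1 − 9.81 = 11.29 kN/m³. Depth below WT = 2.2 m.
σ'_h at WT = K_a γ d_w = 16.56 kPa; at base = 16.56 + K_a γ' × 2.2 = 22.01 kPa.
P₁ (0–3.7 m) = ½×16.56×3.7 = 30.64. P₂ (3.7–5.9 m) = ½(16.56+22.01)×2.2 = 42.43.
P_w = ½ γ_w h₂² = 0.5×9.81×2.2² = 23.74. Total = 30.64+42.43+23.74 = 96.81 kN/m.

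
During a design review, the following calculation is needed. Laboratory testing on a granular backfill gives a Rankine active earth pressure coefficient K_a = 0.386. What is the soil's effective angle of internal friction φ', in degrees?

K_a = tan²(45° − φ/2) ⇒ 45° − φ/2 = arctan(√0.386) = 31.85°.
φ = 2(45° − 31.85°) = 26.30°.

26.3°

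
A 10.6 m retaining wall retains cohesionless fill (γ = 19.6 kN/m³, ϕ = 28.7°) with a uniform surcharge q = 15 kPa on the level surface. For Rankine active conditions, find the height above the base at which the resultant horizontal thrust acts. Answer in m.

K_a = 0.3511.
Triangular part P₁ = ½K_aγH² = 386.7 at H/3 = 3.533 m; rectangular part P₂ = K_a q H = 55.83 at H/2 = 5.300 m.
ȳ = (P₁·3.533 + P₂·5.300)/(P₁+P₂) = 3.756 m.

3.76 m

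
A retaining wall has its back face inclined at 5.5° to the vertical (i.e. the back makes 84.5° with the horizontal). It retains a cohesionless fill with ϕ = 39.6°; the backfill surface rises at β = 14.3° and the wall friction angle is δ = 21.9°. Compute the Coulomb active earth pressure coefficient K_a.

0.285

K_a = sin²(α+φ) / [sin²α · sin(α−δ) · (1 + √{sin(φ+δ)sin(φ−β) / (sin(α−δ)sin(α+β))})²].
With α = 84.5°, φ = 39.6°, δ = 21.9°, β = 14.3°: K_a = 0.2848.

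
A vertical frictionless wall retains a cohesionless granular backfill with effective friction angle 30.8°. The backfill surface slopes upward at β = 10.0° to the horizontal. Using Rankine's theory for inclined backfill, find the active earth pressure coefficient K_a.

0.338

K_a = cos β · (cos β − √(cos²β − cos²φ)) / (cos β + √(cos²β − cos²φ)).
cos β = 0.9848, cos φ = 0.8590, √(cos²β − cos²φ) = 0.4817.
K_a = 0.9848 × (0.9848 − 0.4817)/(0.9848 + 0.4817) = 0.3379.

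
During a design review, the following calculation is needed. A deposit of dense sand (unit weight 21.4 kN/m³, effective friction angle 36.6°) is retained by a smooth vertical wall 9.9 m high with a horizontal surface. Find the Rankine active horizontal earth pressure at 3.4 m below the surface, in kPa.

K_a = (1 − sin φ)/(1 + sin φ) = 0.2530.
σ_h = K_a γ z = 0.2530 × 21.4 × 3.4 = 18.41 kPa.

18.4 kPa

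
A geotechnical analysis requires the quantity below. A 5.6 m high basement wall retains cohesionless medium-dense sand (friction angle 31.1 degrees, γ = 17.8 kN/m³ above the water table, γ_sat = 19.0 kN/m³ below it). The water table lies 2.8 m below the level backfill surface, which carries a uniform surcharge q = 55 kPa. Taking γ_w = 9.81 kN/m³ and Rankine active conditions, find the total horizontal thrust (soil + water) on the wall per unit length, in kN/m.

K_a = tan²(45° − φ/2) = 0.3188.
γ' = 19.0 − 9.81 = 9.190 kN/m³. h₂ = H − d_w = 2.8 m.
σ'_h: at surface K_a·q = 17.53; at WT K_a(q+γd_w) = 33.42; at base K_a(q+γd_w+γ'h₂) = 41.63 kPa.
P₁ = ½(17.53+33.42)×2.8 = 71.34; P₂ = ½(33.42+41.63)×2.8 = 105.1; P_w = ½γ_w h₂² = 38.46.
Total = 71.34+105.1+38.46 = 214.9 kN/m.

215 kN/m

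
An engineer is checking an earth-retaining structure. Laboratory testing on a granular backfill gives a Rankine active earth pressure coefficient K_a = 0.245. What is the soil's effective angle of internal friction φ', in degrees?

37.3°

K_a = tan²(45° − φ/2) ⇒ 45° − φ/2 = arctan(√0.245) = 26.33°.
φ = 2(45° − 26.33°) = 37.33°.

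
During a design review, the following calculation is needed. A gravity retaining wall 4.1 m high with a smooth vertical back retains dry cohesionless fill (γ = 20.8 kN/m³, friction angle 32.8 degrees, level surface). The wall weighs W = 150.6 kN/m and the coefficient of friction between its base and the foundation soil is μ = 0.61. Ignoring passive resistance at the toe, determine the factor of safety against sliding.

1.77

K_a = tan²(45° − 32.8°/2) = 0.2973.
P_a = ½K_aγH² = 0.5×0.2973×20.8×4.1² = 51.97 kN/m, acting at H/3 = 1.367 m above the base.
FS_sliding = μW / P_a = 0.61×150.6 / 51.97 = 1.768.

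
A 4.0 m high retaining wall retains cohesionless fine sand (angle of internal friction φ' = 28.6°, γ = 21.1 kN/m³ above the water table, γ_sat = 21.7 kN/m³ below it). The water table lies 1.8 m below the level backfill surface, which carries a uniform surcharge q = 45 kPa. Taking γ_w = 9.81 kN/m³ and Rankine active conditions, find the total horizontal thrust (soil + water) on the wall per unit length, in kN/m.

139 kN/m

K_a = tan²(45° − φ/2) = 0.3525.
γ' = 21.7 − 9.81 = 11.89 kN/m³. h₂ = H − d_w = 2.2 m.
σ'_h: at surface K_a·q = 15.86; at WT K_a(q+γd_w) = 29.25; at base K_a(q+γd_w+γ'h₂) = 38.48 kPa.
P₁ = ½(15.86+29.25)×1.8 = 40.61; P₂ = ½(29.25+38.48)×2.2 = 74.50; P_w = ½γ_w h₂² = 23.74.
Total = 40.61+74.50+23.74 = 138.9 kN/m.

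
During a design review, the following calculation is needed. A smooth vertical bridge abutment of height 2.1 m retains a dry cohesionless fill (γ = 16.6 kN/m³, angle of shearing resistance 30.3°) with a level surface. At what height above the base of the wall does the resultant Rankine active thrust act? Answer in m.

K_a = 0.3293.
The pressure distribution is triangular, so the resultant acts at H/3 above the base = 2.1/3 = 0.7000 m.

0.700 m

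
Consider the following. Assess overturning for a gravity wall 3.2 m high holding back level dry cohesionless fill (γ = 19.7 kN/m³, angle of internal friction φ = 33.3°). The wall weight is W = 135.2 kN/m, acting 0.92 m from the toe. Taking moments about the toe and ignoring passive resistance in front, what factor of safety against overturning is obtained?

3.97

K_a = tan²(45° − 33.3°/2) = 0.2911.
P_a = ½K_aγH² = 0.5×0.2911×19.7×3.2² = 29.37 kN/m, acting at H/3 = 1.067 m above the base.
Overturning moment M_o = P_a × H/3 = 29.37 × 1.067 = 31.32.
Resisting moment M_r = W × 0.92 = 135.2 × 0.92 = 124.4.
FS_overturning = M_r/M_o = 124.4/31.32 = 3.971.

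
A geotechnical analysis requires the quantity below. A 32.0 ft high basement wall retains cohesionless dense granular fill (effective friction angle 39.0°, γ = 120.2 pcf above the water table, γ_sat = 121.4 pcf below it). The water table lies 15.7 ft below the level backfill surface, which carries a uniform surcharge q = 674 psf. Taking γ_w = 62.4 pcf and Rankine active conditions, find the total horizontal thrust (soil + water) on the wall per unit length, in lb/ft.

25300 lb/ft

K_a = tan²(45° − φ/2) = 0.2275.
γ' = 121.4 − 62.4 = 59.00 pcf. h₂ = H − d_w = 16.3 ft.
σ'_h: at surface K_a·q = 153.3; at WT K_a(q+γd_w) = 582.7; at base K_a(q+γd_w+γ'h₂) = 801.5 psf.
P₁ = ½(153.3+582.7)×15.7 = 5778; P₂ = ½(582.7+801.5)×16.3 = 11280; P_w = ½γ_w h₂² = 8290.
Total = 5778+11280+8290 = 25350 lb/ft.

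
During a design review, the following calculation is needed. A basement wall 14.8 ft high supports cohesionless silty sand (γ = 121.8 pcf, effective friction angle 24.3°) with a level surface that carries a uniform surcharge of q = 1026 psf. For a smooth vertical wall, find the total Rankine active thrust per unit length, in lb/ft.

11900 lb/ft

K_a = tan²(45° − φ/2) = 0.4169.
Soil triangle: ½ K_a γ H² = 0.5×0.4169×121.8×14.8² = 5561 lb/ft.
Surcharge rectangle: K_a q H = 0.4169×1026×14.8 = 6331 lb/ft.
Total = 5561 + 6331 = 11890 lb/ft.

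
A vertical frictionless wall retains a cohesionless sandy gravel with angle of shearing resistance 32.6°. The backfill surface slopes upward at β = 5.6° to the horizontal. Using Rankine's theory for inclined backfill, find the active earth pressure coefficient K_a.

0.304

K_a = cos β · (cos β − √(cos²β − cos²φ)) / (cos β + √(cos²β − cos²φ)).
cos β = 0.9952, cos φ = 0.8425, √(cos²β − cos²φ) = 0.5299.
K_a = 0.9952 × (0.9952 − 0.5299)/(0.9952 + 0.5299) = 0.3037.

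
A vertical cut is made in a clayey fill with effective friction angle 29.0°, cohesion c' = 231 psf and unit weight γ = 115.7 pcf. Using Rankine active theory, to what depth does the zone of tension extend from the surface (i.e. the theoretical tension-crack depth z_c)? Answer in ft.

6.78 ft

K_a = tan²(45° − 29.0°/2) = 0.3470; √K_a = 0.5890.
The active pressure is zero where K_a γ z = 2c√K_a, so z_c = 2c/(γ√K_a) = 2×231/(115.7×0.5890) = 6.779 ft.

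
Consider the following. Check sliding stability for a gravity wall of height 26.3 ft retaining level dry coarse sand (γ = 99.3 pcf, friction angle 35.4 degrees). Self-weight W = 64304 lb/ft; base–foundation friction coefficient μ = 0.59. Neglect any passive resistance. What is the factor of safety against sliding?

4.15

K_a = tan²(45° − 35.4°/2) = 0.2664.
P_a = ½K_aγH² = 0.5×0.2664×99.3×26.3² = 9149 lb/ft, acting at H/3 = 8.767 ft above the base.
FS_sliding = μW / P_a = 0.59×64304 / 9149 = 4.147.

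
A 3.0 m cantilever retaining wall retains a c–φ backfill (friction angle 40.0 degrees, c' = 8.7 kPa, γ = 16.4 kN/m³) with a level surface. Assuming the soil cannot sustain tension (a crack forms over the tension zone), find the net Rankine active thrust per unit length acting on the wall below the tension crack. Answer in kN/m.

K_a = 0.2174; √K_a = 0.4663.
Tension-crack depth z_c = 2c/(γ√K_a) = 2×8.7/(16.4×0.4663) = 2.275 m.
σ_a at base = K_a γ H − 2c√K_a = 0.2174×16.4×3.0 − 2×8.7×0.4663 = 2.584 kPa.
P_a = ½ × 2.584 × (H − z_c) = 0.5×2.584×0.7247 = 0.9365 kN/m.

0.937 kN/m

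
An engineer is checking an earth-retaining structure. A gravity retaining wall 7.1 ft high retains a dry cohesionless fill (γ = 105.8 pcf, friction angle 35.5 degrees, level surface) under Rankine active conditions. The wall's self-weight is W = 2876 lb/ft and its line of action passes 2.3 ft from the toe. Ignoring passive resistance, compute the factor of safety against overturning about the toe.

K_a = tan²(45° − 35.5°/2) = 0.2653.
P_a = ½K_aγH² = 0.5×0.2653×105.8×7.1² = 707.4 lb/ft, acting at H/3 = 2.367 ft above the base.
Overturning moment M_o = P_a × H/3 = 707.4 × 2.367 = 1674.
Resisting moment M_r = W × 2.3 = 2876 × 2.3 = 6615.
FS_overturning = M_r/M_o = 6615/1674 = 3.951.

3.95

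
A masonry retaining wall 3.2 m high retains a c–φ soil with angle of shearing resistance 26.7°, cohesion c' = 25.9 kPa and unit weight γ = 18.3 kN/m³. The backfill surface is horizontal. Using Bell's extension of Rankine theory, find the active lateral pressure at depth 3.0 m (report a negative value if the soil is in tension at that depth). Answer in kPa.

K_a = (1 − sin φ)/(1 + sin φ) = 0.3800.
σ_a = K_a γ z − 2c√K_a = 0.3800×18.3×3.0 − 2×25.9×0.6164 = -11.07 kPa.

-11.1 kPa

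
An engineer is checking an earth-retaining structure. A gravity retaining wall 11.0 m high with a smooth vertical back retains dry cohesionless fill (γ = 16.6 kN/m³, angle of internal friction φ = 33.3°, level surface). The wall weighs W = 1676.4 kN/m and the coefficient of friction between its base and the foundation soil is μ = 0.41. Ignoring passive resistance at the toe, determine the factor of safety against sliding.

K_a = tan²(45° − 33.3°/2) = 0.2911.
P_a = ½K_aγH² = 0.5×0.2911×16.6×11.0² = 292.4 kN/m, acting at H/3 = 3.667 m above the base.
FS_sliding = μW / P_a = 0.41×1676.4 / 292.4 = 2.351.

2.35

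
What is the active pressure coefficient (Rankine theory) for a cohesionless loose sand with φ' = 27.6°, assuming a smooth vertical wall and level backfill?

0.367

K_a = tan²(45° − φ/2) = tan²(31.20°) = 0.3668.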